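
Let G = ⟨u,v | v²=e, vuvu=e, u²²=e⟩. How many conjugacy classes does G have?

The conjugacy classes (representative and size) are:
  [e] (size 1), [u] (size 2), [u²] (size 2), [u¹⁹] (size 2), [u⁴] (size 2), [u⁵] (size 2), [u⁶] (size 2), [u⁷] (size 2), [u⁸] (size 2), [u¹³] (size 2), [u¹⁰] (size 2), [u¹¹] (size 1), [u⁶v] (size 11), [uv] (size 11).
Class equation: 1 + 2 + 2 + 2 + 2 + 2 + 2 + 2 + 2 + 2 + 2 + 1 + 11 + 11 = 44 = |G|. So G has 14 conjugacy classes.

Answer: 14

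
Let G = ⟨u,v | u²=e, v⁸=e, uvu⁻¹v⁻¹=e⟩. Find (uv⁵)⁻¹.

The order of (uv⁵) is 8 (smallest k with (uv⁵)ᵏ = e), so (uv⁵)⁻¹ = (uv⁵)⁷ = uv³.
Check: (uv⁵) · (uv³) → (uv⁵) · u = v⁵;   (v⁵) · v³ = e, giving e as required.

Answer: uv³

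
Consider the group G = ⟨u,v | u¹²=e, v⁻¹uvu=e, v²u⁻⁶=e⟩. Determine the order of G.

Enumerate words in the generators, reducing via the relations: the distinct elements are
  {e, u, v, uv, u², u³, u⁴, u⁵, u⁶, u⁷, u⁸, u⁹, u²v, u³v, u¹¹, u¹⁰, u⁴v, u⁵v, v⁻¹, uv⁻¹, u²v⁻¹, u³v⁻¹, u⁴v⁻¹, u⁵v⁻¹}.
No further products give new elements, so |G| = 24.

Answer: 24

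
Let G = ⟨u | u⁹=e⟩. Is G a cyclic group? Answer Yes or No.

|G| = 9. The element u has order 9 (its powers give 9 distinct elements), so ⟨u⟩ = G and G is cyclic.

Answer: Yes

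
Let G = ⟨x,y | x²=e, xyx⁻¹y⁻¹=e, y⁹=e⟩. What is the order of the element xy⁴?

Compute successive powers until reaching e:
  (xy⁴)¹ = xy⁴, (xy⁴)² = y⁸, (xy⁴)³ = xy³, (xy⁴)⁴ = y⁷, (xy⁴)⁵ = xy², (xy⁴)⁶ = y⁶, (xy⁴)⁷ = xy, (xy⁴)⁸ = y⁵, (xy⁴)⁹ = x, (xy⁴)¹⁰ = y⁴, (xy⁴)¹¹ = xy⁸, (xy⁴)¹² = y³, (xy⁴)¹³ = xy⁷, (xy⁴)¹⁴ = y², (xy⁴)¹⁵ = xy⁶, (xy⁴)¹⁶ = y, (xy⁴)¹⁷ = xy⁵, (xy⁴)¹⁸ = e.
The smallest positive k with (xy⁴)ᵏ = e is 18.

Answer: 18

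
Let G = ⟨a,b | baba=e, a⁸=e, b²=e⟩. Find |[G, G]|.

G' = [G, G] is generated by all commutators. The generator-pair commutators are: [a, b] = a².
The subgroup they normally generate is {e, a², a⁴, a⁶}, of order 4.
Check: |G/G'| = 16/4 = 4 is the order of the abelianisation.

Answer: 4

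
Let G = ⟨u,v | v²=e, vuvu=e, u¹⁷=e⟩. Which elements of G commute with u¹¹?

⟨u¹¹⟩ ⊆ C_G(u¹¹) since powers of u¹¹ commute with u¹¹; so |C_G(u¹¹)| ≥ |⟨u¹¹⟩| = 17.
By orbit–stabilizer, |C_G(u¹¹)| = |G| / |conj. class of u¹¹| = 34 / 2 = 17.
The 17 elements commuting with u¹¹ are {e, u, u², u³, u⁴, u⁵, u⁶, u⁷, u⁸, u⁹, u¹⁰, u¹¹, u¹², u¹³, u¹⁴, u¹⁵, u¹⁶}.

Answer: {e, u, u², u³, u⁴, u⁵, u⁶, u⁷, u⁸, u⁹, u¹⁰, u¹¹, u¹², u¹³, u¹⁴, u¹⁵, u¹⁶}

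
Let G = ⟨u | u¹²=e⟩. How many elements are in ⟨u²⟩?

|⟨u²⟩| equals the order of u². Compute successive powers until reaching e:
  (u²)¹ = u², (u²)² = u⁴, (u²)³ = u⁶, (u²)⁴ = u⁸, (u²)⁵ = u¹⁰, (u²)⁶ = e.
The smallest positive k with (u²)ᵏ = e is 6, so |⟨u²⟩| = 6.

Answer: 6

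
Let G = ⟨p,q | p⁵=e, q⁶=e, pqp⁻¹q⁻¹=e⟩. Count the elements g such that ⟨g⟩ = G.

G is cyclic of order 30. An element generates G iff its order is 30, and a cyclic group of order 30 has exactly φ(30) = 8 such elements.

Answer: 8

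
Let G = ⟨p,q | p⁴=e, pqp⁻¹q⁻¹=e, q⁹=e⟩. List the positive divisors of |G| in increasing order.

|G| = 36 = 2² · 3². By Lagrange's theorem the order of any subgroup divides 36; the divisors of 36 are 1, 2, 3, 4, 6, 9, 12, 18, 36.

Answer: 1, 2, 3, 4, 6, 9, 12, 18, 36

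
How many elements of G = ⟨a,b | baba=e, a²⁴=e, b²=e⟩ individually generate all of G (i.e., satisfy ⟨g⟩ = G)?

⟨g⟩ = G would require ord(g) = |G| = 48, but the maximum element order in G is 24 < 48. So G is not cyclic and no single element generates it: the count is 0.

Answer: 0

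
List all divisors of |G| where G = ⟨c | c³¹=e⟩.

|G| = 31 = 31. By Lagrange's theorem the order of any subgroup divides 31; the divisors of 31 are 1, 31.

Answer: 1, 31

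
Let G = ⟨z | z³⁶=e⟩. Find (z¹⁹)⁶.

Compute successive powers of (z¹⁹), reducing at each step:
  (z¹⁹)²: (z¹⁹) · z¹⁹ = z²
  (z¹⁹)³: (z²) · z¹⁹ = z²¹
  (z¹⁹)⁴: (z²¹) · z¹⁹ = z⁴
  (z¹⁹)⁵: (z⁴) · z¹⁹ = z²³
  (z¹⁹)⁶: (z²³) · z¹⁹ = z⁶

Answer: z⁶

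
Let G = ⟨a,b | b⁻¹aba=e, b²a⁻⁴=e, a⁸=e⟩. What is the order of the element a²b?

Compute successive powers until reaching e:
  (a²b)¹ = a²b, (a²b)² = a⁴, (a²b)³ = a²b⁻¹, (a²b)⁴ = e.
The smallest positive k with (a²b)ᵏ = e is 4.

Answer: 4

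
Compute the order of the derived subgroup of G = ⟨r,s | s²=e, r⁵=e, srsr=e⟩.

G' = [G, G] is generated by all commutators. The generator-pair commutators are: [r, s] = r².
The subgroup they normally generate is {e, r, r², r³, r⁴}, of order 5.
Check: |G/G'| = 10/5 = 2 is the order of the abelianisation.

Answer: 5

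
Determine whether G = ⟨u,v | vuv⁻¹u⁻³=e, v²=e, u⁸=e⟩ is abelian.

u·v = uv but v·u = u³v, so u·v ≠ v·u and G is not abelian.

Answer: No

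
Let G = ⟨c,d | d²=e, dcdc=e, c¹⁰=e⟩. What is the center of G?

An element z ∈ Z(G) iff z commutes with every generator.
For example c⁵ is central: (c⁵)·c = c⁶ = c·(c⁵); (c⁵)·d = c⁵d = d·(c⁵).
Whereas c ∉ Z(G) since c·d = cd ≠ c⁹d = d·c.
Checking each of the 20 elements this way gives Z(G) = {e, c⁵}, of order 2.

Answer: {e, c⁵}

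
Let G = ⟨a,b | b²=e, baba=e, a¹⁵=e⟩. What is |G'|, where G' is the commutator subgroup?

G' = [G, G] is generated by all commutators. The generator-pair commutators are: [a, b] = a².
The subgroup they normally generate is {e, a, a², a³, a⁴, a⁵, a⁶, a⁷, a⁸, a⁹, a¹⁰, a¹¹, a¹², a¹³, a¹⁴}, of order 15.
Check: |G/G'| = 30/15 = 2 is the order of the abelianisation.

Answer: 15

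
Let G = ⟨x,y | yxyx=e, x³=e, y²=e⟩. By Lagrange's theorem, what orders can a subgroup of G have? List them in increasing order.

|G| = 6 = 2 · 3. By Lagrange's theorem the order of any subgroup divides 6; the divisors of 6 are 1, 2, 3, 6.

Answer: 1, 2, 3, 6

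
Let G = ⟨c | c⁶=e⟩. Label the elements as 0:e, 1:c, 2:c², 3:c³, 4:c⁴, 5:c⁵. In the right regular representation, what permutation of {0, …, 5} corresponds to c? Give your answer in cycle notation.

(0 1 2 3 4 5)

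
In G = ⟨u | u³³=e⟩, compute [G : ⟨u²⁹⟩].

First find ord(u²⁹) by computing successive powers:
  (u²⁹)¹ = u²⁹, (u²⁹)² = u²⁵, (u²⁹)³ = u²¹, (u²⁹)⁴ = u¹⁷, (u²⁹)⁵ = u¹³, (u²⁹)⁶ = u⁹, (u²⁹)⁷ = u⁵, (u²⁹)⁸ = u, (u²⁹)⁹ = u³⁰, (u²⁹)¹⁰ = u²⁶, (u²⁹)¹¹ = u²², (u²⁹)¹² = u¹⁸, (u²⁹)¹³ = u¹⁴, (u²⁹)¹⁴ = u¹⁰, (u²⁹)¹⁵ = u⁶, (u²⁹)¹⁶ = u², (u²⁹)¹⁷ = u³¹, (u²⁹)¹⁸ = u²⁷, (u²⁹)¹⁹ = u²³, (u²⁹)²⁰ = u¹⁹, (u²⁹)²¹ = u¹⁵, (u²⁹)²² = u¹¹, (u²⁹)²³ = u⁷, (u²⁹)²⁴ = u³, (u²⁹)²⁵ = u³², (u²⁹)²⁶ = u²⁸, (u²⁹)²⁷ = u²⁴, (u²⁹)²⁸ = u²⁰, (u²⁹)²⁹ = u¹⁶, (u²⁹)³⁰ = u¹², (u²⁹)³¹ = u⁸, (u²⁹)³² = u⁴, (u²⁹)³³ = e.
So |⟨u²⁹⟩| = ord(u²⁹) = 33. With |G| = 33, by Lagrange [G : ⟨u²⁹⟩] = 33/33 = 1.

Answer: 1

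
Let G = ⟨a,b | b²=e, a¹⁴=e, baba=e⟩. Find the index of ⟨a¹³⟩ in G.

First find ord(a¹³) by computing successive powers:
  (a¹³)¹ = a¹³, (a¹³)² = a¹², (a¹³)³ = a¹¹, (a¹³)⁴ = a¹⁰, (a¹³)⁵ = a⁹, (a¹³)⁶ = a⁸, (a¹³)⁷ = a⁷, (a¹³)⁸ = a⁶, (a¹³)⁹ = a⁵, (a¹³)¹⁰ = a⁴, (a¹³)¹¹ = a³, (a¹³)¹² = a², (a¹³)¹³ = a, (a¹³)¹⁴ = e.
So |⟨a¹³⟩| = ord(a¹³) = 14. With |G| = 28, by Lagrange [G : ⟨a¹³⟩] = 28/14 = 2.

Answer: 2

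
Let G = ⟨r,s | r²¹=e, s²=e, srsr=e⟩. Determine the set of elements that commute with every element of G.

An element z ∈ Z(G) iff z commutes with every generator.
For example e is central: e·r = r = r·e; e·s = s = s·e.
Whereas r ∉ Z(G) since r·s = rs ≠ r²⁰s = s·r.
Checking each of the 42 elements this way gives Z(G) = {e}, of order 1.

Answer: {e}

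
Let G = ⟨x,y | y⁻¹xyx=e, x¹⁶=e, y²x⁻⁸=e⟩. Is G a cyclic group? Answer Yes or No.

Every cyclic group is abelian. But x·y = xy while y·x = x⁷y⁻¹, so x·y ≠ y·x and G is not abelian. Hence G is not cyclic.

Answer: No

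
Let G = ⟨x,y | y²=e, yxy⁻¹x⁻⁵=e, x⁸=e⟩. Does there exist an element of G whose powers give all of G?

Every cyclic group is abelian. But x·y = xy while y·x = x⁵y, so x·y ≠ y·x and G is not abelian. Hence G is not cyclic.

Answer: No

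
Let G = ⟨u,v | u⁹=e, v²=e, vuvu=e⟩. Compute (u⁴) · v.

Compute (u⁴) · v by multiplying left to right and reducing via the relations at each step:
  (u⁴) · v = u⁴v

Answer: u⁴v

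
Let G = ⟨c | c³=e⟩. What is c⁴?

Compute successive powers of c, reducing at each step:
  c²: c · c = c²
  c³: (c²) · c = e
  c⁴: e · c = c

Answer: c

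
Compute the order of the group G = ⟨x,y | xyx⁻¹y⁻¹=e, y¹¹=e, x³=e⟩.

Enumerate words in the generators, reducing via the relations: the distinct elements are
  {e, x, y, xy, x², y², y³, y⁴, y⁵, y⁶, y⁷, y⁸, y⁹, xy², xy³, xy⁴, xy⁵, xy⁶, xy⁷, xy⁸, xy⁹, x²y, y¹⁰, xy¹⁰, x²y², x²y³, x²y⁴, x²y⁵, x²y⁶, x²y⁷, x²y⁸, x²y⁹, x²y¹⁰}.
No further products give new elements, so |G| = 33.

Answer: 33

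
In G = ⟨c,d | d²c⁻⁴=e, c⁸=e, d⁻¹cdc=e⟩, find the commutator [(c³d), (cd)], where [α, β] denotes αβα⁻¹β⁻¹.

[(c³d), (cd)] = (c³d)·(cd)·(c³d)⁻¹·(cd)⁻¹.
  (c³d) · (cd) = c⁶
  (c⁶) · (c³d⁻¹) = cd⁻¹
  (cd⁻¹) · (cd⁻¹) = c⁴

Answer: c⁴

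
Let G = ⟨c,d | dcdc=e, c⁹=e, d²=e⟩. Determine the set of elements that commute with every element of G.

An element z ∈ Z(G) iff z commutes with every generator.
For example e is central: e·c = c = c·e; e·d = d = d·e.
Whereas c ∉ Z(G) since c·d = cd ≠ c⁸d = d·c.
Checking each of the 18 elements this way gives Z(G) = {e}, of order 1.

Answer: {e}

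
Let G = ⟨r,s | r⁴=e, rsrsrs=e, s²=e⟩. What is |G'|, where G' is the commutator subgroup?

G' = [G, G] is generated by all commutators. The generator-pair commutators are: [r, s] = r²sr.
The subgroup they normally generate is {e, r², rs, sr³, r²sr, r³s, r²sr³, sr, rsr², sr²s, r²sr²s, r³sr²}, of order 12.
Check: |G/G'| = 24/12 = 2 is the order of the abelianisation.

Answer: 12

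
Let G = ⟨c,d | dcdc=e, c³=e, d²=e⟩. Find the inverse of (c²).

The order of (c²) is 3 (smallest k with (c²)ᵏ = e), so (c²)⁻¹ = (c²)² = c.
Check: (c²) · c → (c²) · c = e, giving e as required.

Answer: c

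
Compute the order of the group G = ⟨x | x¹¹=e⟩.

G is generated by a single element, so G is cyclic. The relator gives x¹¹ = e and no smaller power is forced to be e, so the 11 powers {e, x, x², x³, x⁴, x⁵, x⁶, x⁷, x⁸, x⁹, x¹⁰} are distinct. Hence |G| = 11.

Answer: 11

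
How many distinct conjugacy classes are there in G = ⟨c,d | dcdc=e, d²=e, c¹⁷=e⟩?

The conjugacy classes (representative and size) are:
  [e] (size 1), [c¹⁶] (size 2), [c²] (size 2), [c³] (size 2), [c¹³] (size 2), [c¹²] (size 2), [c⁶] (size 2), [c¹⁰] (size 2), [c⁹] (size 2), [c⁷d] (size 17).
Class equation: 1 + 2 + 2 + 2 + 2 + 2 + 2 + 2 + 2 + 17 = 34 = |G|. So G has 10 conjugacy classes.

Answer: 10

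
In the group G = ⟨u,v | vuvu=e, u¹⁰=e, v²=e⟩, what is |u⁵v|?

Compute successive powers until reaching e:
  (u⁵v)¹ = u⁵v, (u⁵v)² = e.
The smallest positive k with (u⁵v)ᵏ = e is 2.

Answer: 2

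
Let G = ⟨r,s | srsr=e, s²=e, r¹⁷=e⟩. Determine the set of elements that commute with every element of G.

An element z ∈ Z(G) iff z commutes with every generator.
For example e is central: e·r = r = r·e; e·s = s = s·e.
Whereas r ∉ Z(G) since r·s = rs ≠ r¹⁶s = s·r.
Checking each of the 34 elements this way gives Z(G) = {e}, of order 1.

Answer: {e}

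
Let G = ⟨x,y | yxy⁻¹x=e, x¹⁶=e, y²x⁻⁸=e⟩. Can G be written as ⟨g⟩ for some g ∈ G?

Every cyclic group is abelian. But x·y = xy while y·x = x⁷y⁻¹, so x·y ≠ y·x and G is not abelian. Hence G is not cyclic.

Answer: No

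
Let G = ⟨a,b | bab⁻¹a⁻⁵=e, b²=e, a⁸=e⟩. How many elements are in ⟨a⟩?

|⟨a⟩| equals the order of a. Compute successive powers until reaching e:
  a¹ = a, a² = a², a³ = a³, a⁴ = a⁴, a⁵ = a⁵, a⁶ = a⁶, a⁷ = a⁷, a⁸ = e.
The smallest positive k with aᵏ = e is 8, so |⟨a⟩| = 8.

Answer: 8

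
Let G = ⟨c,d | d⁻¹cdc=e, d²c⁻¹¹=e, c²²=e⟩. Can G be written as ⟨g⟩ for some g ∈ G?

Every cyclic group is abelian. But c·d = cd while d·c = c¹⁰d⁻¹, so c·d ≠ d·c and G is not abelian. Hence G is not cyclic.

Answer: No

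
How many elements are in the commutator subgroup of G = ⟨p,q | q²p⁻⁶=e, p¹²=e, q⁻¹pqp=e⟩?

G' = [G, G] is generated by all commutators. The generator-pair commutators are: [p, q] = p².
The subgroup they normally generate is {e, p², p⁴, p⁶, p⁸, p¹⁰}, of order 6.
Check: |G/G'| = 24/6 = 4 is the order of the abelianisation.

Answer: 6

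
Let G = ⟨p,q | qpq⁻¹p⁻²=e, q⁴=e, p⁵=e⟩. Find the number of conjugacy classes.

The conjugacy classes (representative and size) are:
  [e] (size 1), [p⁴] (size 4), [p²q] (size 5), [q²] (size 5), [p³q³] (size 5).
Class equation: 1 + 4 + 5 + 5 + 5 = 20 = |G|. So G has 5 conjugacy classes.

Answer: 5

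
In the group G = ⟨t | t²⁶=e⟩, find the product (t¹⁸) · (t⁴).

Compute (t¹⁸) · (t⁴) by multiplying left to right and reducing via the relations at each step:
  (t¹⁸) · t⁴ = t²²

Answer: t²²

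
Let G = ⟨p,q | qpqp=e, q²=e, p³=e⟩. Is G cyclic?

Every cyclic group is abelian. But p·q = pq while q·p = p²q, so p·q ≠ q·p and G is not abelian. Hence G is not cyclic.

Answer: No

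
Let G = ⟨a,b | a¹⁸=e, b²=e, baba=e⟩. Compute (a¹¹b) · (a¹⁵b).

Compute (a¹¹b) · (a¹⁵b) by multiplying left to right and reducing via the relations at each step:
  (a¹¹b) · a¹⁵ = a¹⁴b
  (a¹⁴b) · b = a¹⁴

Answer: a¹⁴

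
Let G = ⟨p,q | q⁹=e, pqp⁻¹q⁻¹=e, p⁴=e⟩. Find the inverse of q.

The order of q is 9 (smallest k with qᵏ = e), so q⁻¹ = q⁸ = q⁸.
Check: q · (q⁸) → q · q⁸ = e, giving e as required.

Answer: q⁸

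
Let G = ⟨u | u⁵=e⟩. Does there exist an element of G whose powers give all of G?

|G| = 5. The element u has order 5 (its powers give 5 distinct elements), so ⟨u⟩ = G and G is cyclic.

Answer: Yes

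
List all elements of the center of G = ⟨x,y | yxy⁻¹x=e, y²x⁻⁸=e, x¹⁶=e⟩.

An element z ∈ Z(G) iff z commutes with every generator.
For example x⁸ is central: (x⁸)·x = x⁹ = x·(x⁸); (x⁸)·y = y⁻¹ = y·(x⁸).
Whereas x ∉ Z(G) since x·y = xy ≠ x⁷y⁻¹ = y·x.
Checking each of the 32 elements this way gives Z(G) = {e, x⁸}, of order 2.

Answer: {e, x⁸}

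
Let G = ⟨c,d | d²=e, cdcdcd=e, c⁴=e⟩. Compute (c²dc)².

Compute successive powers of (c²dc), reducing at each step:
  (c²dc)²: (c²dc) · c² = c²dc³;   (c²dc³) · d = c³dc;   (c³dc) · c = c³dc²

Answer: c³dc²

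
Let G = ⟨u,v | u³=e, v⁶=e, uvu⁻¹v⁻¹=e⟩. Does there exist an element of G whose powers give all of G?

|G| = 18, but the maximum element order in G is 6 < 18. No single element generates all of G, so G is not cyclic.

Answer: No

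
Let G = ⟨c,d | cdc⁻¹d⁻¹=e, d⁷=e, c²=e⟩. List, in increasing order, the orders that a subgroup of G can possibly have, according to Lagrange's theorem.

|G| = 14 = 2 · 7. By Lagrange's theorem the order of any subgroup divides 14; the divisors of 14 are 1, 2, 7, 14.

Answer: 1, 2, 7, 14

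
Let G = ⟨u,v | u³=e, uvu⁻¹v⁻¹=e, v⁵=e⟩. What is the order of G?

Enumerate words in the generators, reducing via the relations: the distinct elements are
  {e, u, v, uv, u², v², v³, v⁴, uv², uv³, uv⁴, u²v, u²v², u²v³, u²v⁴}.
No further products give new elements, so |G| = 15.

Answer: 15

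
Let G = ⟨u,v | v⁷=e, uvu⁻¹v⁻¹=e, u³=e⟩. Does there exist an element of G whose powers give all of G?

|G| = 21. The element uv has order 21 (its powers give 21 distinct elements), so ⟨uv⟩ = G and G is cyclic.

Answer: Yes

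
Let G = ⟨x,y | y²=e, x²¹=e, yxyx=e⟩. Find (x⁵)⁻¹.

The order of (x⁵) is 21 (smallest k with (x⁵)ᵏ = e), so (x⁵)⁻¹ = (x⁵)²⁰ = x¹⁶.
Check: (x⁵) · (x¹⁶) → (x⁵) · x¹⁶ = e, giving e as required.

Answer: x¹⁶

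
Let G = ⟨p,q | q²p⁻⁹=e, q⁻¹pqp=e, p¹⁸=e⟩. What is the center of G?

An element z ∈ Z(G) iff z commutes with every generator.
For example p⁹ is central: (p⁹)·p = p¹⁰ = p·(p⁹); (p⁹)·q = q⁻¹ = q·(p⁹).
Whereas p ∉ Z(G) since p·q = pq ≠ p⁸q⁻¹ = q·p.
Checking each of the 36 elements this way gives Z(G) = {e, p⁹}, of order 2.

Answer: {e, p⁹}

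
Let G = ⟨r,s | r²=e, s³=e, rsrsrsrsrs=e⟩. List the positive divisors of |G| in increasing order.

|G| = 60 = 2² · 3 · 5. By Lagrange's theorem the order of any subgroup divides 60; the divisors of 60 are 1, 2, 3, 4, 5, 6, 10, 12, 15, 20, 30, 60.

Answer: 1, 2, 3, 4, 5, 6, 10, 12, 15, 20, 30, 60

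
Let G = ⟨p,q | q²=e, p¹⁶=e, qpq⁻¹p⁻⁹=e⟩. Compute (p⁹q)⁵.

Compute successive powers of (p⁹q), reducing at each step:
  (p⁹q)²: (p⁹q) · p⁹ = p¹⁰q;   (p¹⁰q) · q = p¹⁰
  (p⁹q)³: (p¹⁰) · p⁹ = p³;   (p³) · q = p³q
  (p⁹q)⁴: (p³q) · p⁹ = p⁴q;   (p⁴q) · q = p⁴
  (p⁹q)⁵: (p⁴) · p⁹ = p¹³;   (p¹³) · q = p¹³q

Answer: p¹³q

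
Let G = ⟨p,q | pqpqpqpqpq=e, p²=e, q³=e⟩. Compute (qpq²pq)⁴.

Compute successive powers of (qpq²pq), reducing at each step:
  (qpq²pq)²: (qpq²pq) · q = qpq²pq²;   (qpq²pq²) · p = q²pqpq;   (q²pqpq) · q² = q²pqp;   (q²pqp) · p = q²pq;   (q²pq) · q = q²pq²
  (qpq²pq)³: (q²pq²) · q = q²p;   (q²p) · p = q²;   (q²) · q² = q;   q · p = qp;   (qp) · q = qpq
  (qpq²pq)⁴: (qpq) · q = qpq²;   (qpq²) · p = qpq²p;   (qpq²p) · q² = qpq²pq²;   (qpq²pq²) · p = q²pqpq;   (q²pqpq) · q = q²pqpq²

Answer: q²pqpq²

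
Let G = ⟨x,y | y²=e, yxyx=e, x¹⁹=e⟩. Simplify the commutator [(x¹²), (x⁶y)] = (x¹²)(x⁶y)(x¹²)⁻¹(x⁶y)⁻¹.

[(x¹²), (x⁶y)] = (x¹²)·(x⁶y)·(x¹²)⁻¹·(x⁶y)⁻¹.
  (x¹²) · (x⁶y) = x¹⁸y
  (x¹⁸y) · (x⁷) = x¹¹y
  (x¹¹y) · (x⁶y) = x⁵

Answer: x⁵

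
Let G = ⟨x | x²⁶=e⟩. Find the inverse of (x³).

The order of (x³) is 26 (smallest k with (x³)ᵏ = e), so (x³)⁻¹ = (x³)²⁵ = x²³.
Check: (x³) · (x²³) → (x³) · x²³ = e, giving e as required.

Answer: x²³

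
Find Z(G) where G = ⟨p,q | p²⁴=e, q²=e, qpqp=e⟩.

An element z ∈ Z(G) iff z commutes with every generator.
For example p¹² is central: (p¹²)·p = p¹³ = p·(p¹²); (p¹²)·q = p¹²q = q·(p¹²).
Whereas p ∉ Z(G) since p·q = pq ≠ p²³q = q·p.
Checking each of the 48 elements this way gives Z(G) = {e, p¹²}, of order 2.

Answer: {e, p¹²}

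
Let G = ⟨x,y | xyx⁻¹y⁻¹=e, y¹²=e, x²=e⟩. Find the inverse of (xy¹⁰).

The order of (xy¹⁰) is 6 (smallest k with (xy¹⁰)ᵏ = e), so (xy¹⁰)⁻¹ = (xy¹⁰)⁵ = xy².
Check: (xy¹⁰) · (xy²) → (xy¹⁰) · x = y¹⁰;   (y¹⁰) · y² = e, giving e as required.

Answer: xy²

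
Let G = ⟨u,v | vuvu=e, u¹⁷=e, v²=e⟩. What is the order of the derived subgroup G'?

G' = [G, G] is generated by all commutators. The generator-pair commutators are: [u, v] = u².
The subgroup they normally generate is {e, u, u², u³, u⁴, u⁵, u⁶, u⁷, u⁸, u⁹, u¹⁰, u¹¹, u¹², u¹³, u¹⁴, u¹⁵, u¹⁶}, of order 17.
Check: |G/G'| = 34/17 = 2 is the order of the abelianisation.

Answer: 17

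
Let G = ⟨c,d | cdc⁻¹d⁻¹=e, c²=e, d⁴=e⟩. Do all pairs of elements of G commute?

Each pair of generators commutes: c·d = cd = d·c. Since the generators pairwise commute, every element of G commutes with every other, so G is abelian.

Answer: Yes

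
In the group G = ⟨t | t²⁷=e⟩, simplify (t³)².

Compute successive powers of (t³), reducing at each step:
  (t³)²: (t³) · t³ = t⁶

Answer: t⁶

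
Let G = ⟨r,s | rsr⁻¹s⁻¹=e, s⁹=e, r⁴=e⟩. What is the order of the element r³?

Compute successive powers until reaching e:
  (r³)¹ = r³, (r³)² = r², (r³)³ = r, (r³)⁴ = e.
The smallest positive k with (r³)ᵏ = e is 4.

Answer: 4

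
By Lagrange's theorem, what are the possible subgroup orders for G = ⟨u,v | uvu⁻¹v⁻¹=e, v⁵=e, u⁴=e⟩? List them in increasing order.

|G| = 20 = 2² · 5. By Lagrange's theorem the order of any subgroup divides 20; the divisors of 20 are 1, 2, 4, 5, 10, 20.

Answer: 1, 2, 4, 5, 10, 20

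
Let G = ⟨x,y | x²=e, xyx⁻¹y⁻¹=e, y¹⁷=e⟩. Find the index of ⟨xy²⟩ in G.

First find ord(xy²) by computing successive powers:
  (xy²)¹ = xy², (xy²)² = y⁴, (xy²)³ = xy⁶, (xy²)⁴ = y⁸, (xy²)⁵ = xy¹⁰, (xy²)⁶ = y¹², (xy²)⁷ = xy¹⁴, (xy²)⁸ = y¹⁶, (xy²)⁹ = xy, (xy²)¹⁰ = y³, (xy²)¹¹ = xy⁵, (xy²)¹² = y⁷, (xy²)¹³ = xy⁹, (xy²)¹⁴ = y¹¹, (xy²)¹⁵ = xy¹³, (xy²)¹⁶ = y¹⁵, (xy²)¹⁷ = x, (xy²)¹⁸ = y², (xy²)¹⁹ = xy⁴, (xy²)²⁰ = y⁶, (xy²)²¹ = xy⁸, (xy²)²² = y¹⁰, (xy²)²³ = xy¹², (xy²)²⁴ = y¹⁴, (xy²)²⁵ = xy¹⁶, (xy²)²⁶ = y, (xy²)²⁷ = xy³, (xy²)²⁸ = y⁵, (xy²)²⁹ = xy⁷, (xy²)³⁰ = y⁹, (xy²)³¹ = xy¹¹, (xy²)³² = y¹³, (xy²)³³ = xy¹⁵, (xy²)³⁴ = e.
So |⟨xy²⟩| = ord(xy²) = 34. With |G| = 34, by Lagrange [G : ⟨xy²⟩] = 34/34 = 1.

Answer: 1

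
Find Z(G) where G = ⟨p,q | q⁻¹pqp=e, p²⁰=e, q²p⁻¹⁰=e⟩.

An element z ∈ Z(G) iff z commutes with every generator.
For example p¹⁰ is central: (p¹⁰)·p = p¹¹ = p·(p¹⁰); (p¹⁰)·q = q⁻¹ = q·(p¹⁰).
Whereas p ∉ Z(G) since p·q = pq ≠ p⁹q⁻¹ = q·p.
Checking each of the 40 elements this way gives Z(G) = {e, p¹⁰}, of order 2.

Answer: {e, p¹⁰}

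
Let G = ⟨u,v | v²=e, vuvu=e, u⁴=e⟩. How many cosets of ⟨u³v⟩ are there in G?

First find ord(u³v) by computing successive powers:
  (u³v)¹ = u³v, (u³v)² = e.
So |⟨u³v⟩| = ord(u³v) = 2. With |G| = 8, by Lagrange [G : ⟨u³v⟩] = 8/2 = 4.

Answer: 4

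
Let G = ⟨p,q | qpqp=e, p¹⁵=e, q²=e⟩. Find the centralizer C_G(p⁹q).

⟨p⁹q⟩ ⊆ C_G(p⁹q) since powers of p⁹q commute with p⁹q; so |C_G(p⁹q)| ≥ |⟨p⁹q⟩| = 2.
By orbit–stabilizer, |C_G(p⁹q)| = |G| / |conj. class of p⁹q| = 30 / 15 = 2.
The 2 elements commuting with p⁹q are {e, p⁹q}.

Answer: {e, p⁹q}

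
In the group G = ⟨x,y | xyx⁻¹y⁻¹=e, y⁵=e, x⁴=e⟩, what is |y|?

Compute successive powers until reaching e:
  y¹ = y, y² = y², y³ = y³, y⁴ = y⁴, y⁵ = e.
The smallest positive k with yᵏ = e is 5.

Answer: 5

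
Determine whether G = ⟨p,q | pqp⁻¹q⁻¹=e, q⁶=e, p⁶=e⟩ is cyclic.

|G| = 36, but the maximum element order in G is 6 < 36. No single element generates all of G, so G is not cyclic.

Answer: No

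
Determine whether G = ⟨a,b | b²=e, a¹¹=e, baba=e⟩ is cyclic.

Every cyclic group is abelian. But a·b = ab while b·a = a¹⁰b, so a·b ≠ b·a and G is not abelian. Hence G is not cyclic.

Answer: No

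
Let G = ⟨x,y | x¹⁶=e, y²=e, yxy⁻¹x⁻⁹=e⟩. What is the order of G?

Enumerate words in the generators, reducing via the relations: the distinct elements are
  {e, x, y, xy, x², x³, x⁴, x⁵, x⁶, x⁷, x⁸, x⁹, x²y, x³y, x¹², x¹³, x¹¹, x¹⁰, x¹⁴, x¹⁵, x⁴y, x⁵y, x⁶y, x⁷y, x⁸y, x⁹y, x¹²y, x¹³y, x¹¹y, x¹⁰y, x¹⁴y, x¹⁵y}.
No further products give new elements, so |G| = 32.

Answer: 32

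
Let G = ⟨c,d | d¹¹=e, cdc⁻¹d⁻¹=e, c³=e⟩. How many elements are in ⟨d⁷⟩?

|⟨d⁷⟩| equals the order of d⁷. Compute successive powers until reaching e:
  (d⁷)¹ = d⁷, (d⁷)² = d³, (d⁷)³ = d¹⁰, (d⁷)⁴ = d⁶, (d⁷)⁵ = d², (d⁷)⁶ = d⁹, (d⁷)⁷ = d⁵, (d⁷)⁸ = d, (d⁷)⁹ = d⁸, (d⁷)¹⁰ = d⁴, (d⁷)¹¹ = e.
The smallest positive k with (d⁷)ᵏ = e is 11, so |⟨d⁷⟩| = 11.

Answer: 11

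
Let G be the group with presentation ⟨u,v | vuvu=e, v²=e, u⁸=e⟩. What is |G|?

Enumerate words in the generators, reducing via the relations: the distinct elements are
  {e, u, v, uv, u², u³, u⁴, u⁵, u⁶, u⁷, u²v, u³v, u⁴v, u⁵v, u⁶v, u⁷v}.
No further products give new elements, so |G| = 16.

Answer: 16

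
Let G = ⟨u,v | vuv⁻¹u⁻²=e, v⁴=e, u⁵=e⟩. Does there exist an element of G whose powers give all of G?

Every cyclic group is abelian. But u·v = uv while v·u = u²v, so u·v ≠ v·u and G is not abelian. Hence G is not cyclic.

Answer: No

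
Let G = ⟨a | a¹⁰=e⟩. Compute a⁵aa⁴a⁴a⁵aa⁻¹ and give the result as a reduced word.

Multiply left to right, reducing at each step:
  (a⁵) · a = a⁶
  (a⁶) · a⁴ = e
  e · a⁴ = a⁴
  (a⁴) · a⁵ = a⁹
  (a⁹) · a = e
  e · a⁻¹ = a⁹

Answer: a⁹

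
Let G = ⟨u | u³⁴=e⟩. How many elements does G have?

G is generated by a single element, so G is cyclic. The relator gives u³⁴ = e and no smaller power is forced to be e, so the 34 powers {e, u, u², u³, u⁴, u⁵, u⁶, u⁷, u⁸, u⁹, u²², u²³, u²¹, u²⁰, u²⁴, u²⁵, u²⁶, u²⁷, u²⁸, u²⁹, u³², u³³, u³¹, u³⁰, u¹², u¹³, u¹¹, u¹⁰, u¹⁴, u¹⁵, u¹⁶, u¹⁷, u¹⁸, u¹⁹} are distinct. Hence |G| = 34.

Answer: 34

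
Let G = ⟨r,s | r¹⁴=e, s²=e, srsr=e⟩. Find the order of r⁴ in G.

Compute successive powers until reaching e:
  (r⁴)¹ = r⁴, (r⁴)² = r⁸, (r⁴)³ = r¹², (r⁴)⁴ = r², (r⁴)⁵ = r⁶, (r⁴)⁶ = r¹⁰, (r⁴)⁷ = e.
The smallest positive k with (r⁴)ᵏ = e is 7.

Answer: 7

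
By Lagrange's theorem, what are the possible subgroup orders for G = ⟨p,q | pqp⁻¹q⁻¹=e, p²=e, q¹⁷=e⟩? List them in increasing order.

|G| = 34 = 2 · 17. By Lagrange's theorem the order of any subgroup divides 34; the divisors of 34 are 1, 2, 17, 34.

Answer: 1, 2, 17, 34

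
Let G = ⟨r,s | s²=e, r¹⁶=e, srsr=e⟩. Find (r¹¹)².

Compute successive powers of (r¹¹), reducing at each step:
  (r¹¹)²: (r¹¹) · r¹¹ = r⁶

Answer: r⁶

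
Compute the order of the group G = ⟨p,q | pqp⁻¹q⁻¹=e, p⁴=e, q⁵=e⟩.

Enumerate words in the generators, reducing via the relations: the distinct elements are
  {e, p, q, pq, p², p³, q², q³, q⁴, pq², pq³, pq⁴, p²q, p³q, p²q², p²q³, p²q⁴, p³q², p³q³, p³q⁴}.
No further products give new elements, so |G| = 20.

Answer: 20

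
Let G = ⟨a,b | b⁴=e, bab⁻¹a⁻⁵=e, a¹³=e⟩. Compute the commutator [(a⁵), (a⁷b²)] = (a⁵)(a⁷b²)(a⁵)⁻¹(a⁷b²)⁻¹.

[(a⁵), (a⁷b²)] = (a⁵)·(a⁷b²)·(a⁵)⁻¹·(a⁷b²)⁻¹.
  (a⁵) · (a⁷b²) = a¹²b²
  (a¹²b²) · (a⁸) = a⁴b²
  (a⁴b²) · (a⁷b²) = a¹⁰

Answer: a¹⁰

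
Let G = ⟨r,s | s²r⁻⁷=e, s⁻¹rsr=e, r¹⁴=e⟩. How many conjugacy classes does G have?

The conjugacy classes (representative and size) are:
  [e] (size 1), [r¹³] (size 2), [r¹²] (size 2), [r¹¹] (size 2), [r⁴] (size 2), [r⁵] (size 2), [r⁸] (size 2), [r⁷] (size 1), [r⁵s⁻¹] (size 7), [r⁵s] (size 7).
Class equation: 1 + 2 + 2 + 2 + 2 + 2 + 2 + 1 + 7 + 7 = 28 = |G|. So G has 10 conjugacy classes.

Answer: 10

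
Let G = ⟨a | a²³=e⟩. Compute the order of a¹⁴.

Compute successive powers until reaching e:
  (a¹⁴)¹ = a¹⁴, (a¹⁴)² = a⁵, (a¹⁴)³ = a¹⁹, (a¹⁴)⁴ = a¹⁰, (a¹⁴)⁵ = a, (a¹⁴)⁶ = a¹⁵, (a¹⁴)⁷ = a⁶, (a¹⁴)⁸ = a²⁰, (a¹⁴)⁹ = a¹¹, (a¹⁴)¹⁰ = a², (a¹⁴)¹¹ = a¹⁶, (a¹⁴)¹² = a⁷, (a¹⁴)¹³ = a²¹, (a¹⁴)¹⁴ = a¹², (a¹⁴)¹⁵ = a³, (a¹⁴)¹⁶ = a¹⁷, (a¹⁴)¹⁷ = a⁸, (a¹⁴)¹⁸ = a²², (a¹⁴)¹⁹ = a¹³, (a¹⁴)²⁰ = a⁴, (a¹⁴)²¹ = a¹⁸, (a¹⁴)²² = a⁹, (a¹⁴)²³ = e.
The smallest positive k with (a¹⁴)ᵏ = e is 23.

Answer: 23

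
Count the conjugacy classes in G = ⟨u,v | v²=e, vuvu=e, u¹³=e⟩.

The conjugacy classes (representative and size) are:
  [e] (size 1), [u¹²] (size 2), [u¹¹] (size 2), [u³] (size 2), [u⁴] (size 2), [u⁸] (size 2), [u⁶] (size 2), [v] (size 13).
Class equation: 1 + 2 + 2 + 2 + 2 + 2 + 2 + 13 = 26 = |G|. So G has 8 conjugacy classes.

Answer: 8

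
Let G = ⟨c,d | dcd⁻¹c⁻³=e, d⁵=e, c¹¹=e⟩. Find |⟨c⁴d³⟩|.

|⟨c⁴d³⟩| equals the order of c⁴d³. Compute successive powers until reaching e:
  (c⁴d³)¹ = c⁴d³, (c⁴d³)² = c²d, (c⁴d³)³ = c³d⁴, (c⁴d³)⁴ = c⁸d², (c⁴d³)⁵ = e.
The smallest positive k with (c⁴d³)ᵏ = e is 5, so |⟨c⁴d³⟩| = 5.

Answer: 5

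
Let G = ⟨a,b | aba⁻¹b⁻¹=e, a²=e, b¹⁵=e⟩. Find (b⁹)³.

Compute successive powers of (b⁹), reducing at each step:
  (b⁹)²: (b⁹) · b⁹ = b³
  (b⁹)³: (b³) · b⁹ = b¹²

Answer: b¹²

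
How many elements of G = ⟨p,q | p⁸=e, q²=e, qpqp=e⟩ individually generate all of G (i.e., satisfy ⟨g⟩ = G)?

⟨g⟩ = G would require ord(g) = |G| = 16, but the maximum element order in G is 8 < 16. So G is not cyclic and no single element generates it: the count is 0.

Answer: 0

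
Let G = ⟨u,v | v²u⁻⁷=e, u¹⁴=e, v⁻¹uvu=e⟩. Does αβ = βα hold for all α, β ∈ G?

u·v = uv but v·u = u⁶v⁻¹, so u·v ≠ v·u and G is not abelian.

Answer: No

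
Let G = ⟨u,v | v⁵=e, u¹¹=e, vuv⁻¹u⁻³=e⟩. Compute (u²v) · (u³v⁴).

Compute (u²v) · (u³v⁴) by multiplying left to right and reducing via the relations at each step:
  (u²v) · u³ = v
  v · v⁴ = e

Answer: e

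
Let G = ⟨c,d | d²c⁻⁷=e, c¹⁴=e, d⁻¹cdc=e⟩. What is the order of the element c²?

Compute successive powers until reaching e:
  (c²)¹ = c², (c²)² = c⁴, (c²)³ = c⁶, (c²)⁴ = c⁸, (c²)⁵ = c¹⁰, (c²)⁶ = c¹², (c²)⁷ = e.
The smallest positive k with (c²)ᵏ = e is 7.

Answer: 7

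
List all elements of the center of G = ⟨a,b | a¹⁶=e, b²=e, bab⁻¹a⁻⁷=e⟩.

An element z ∈ Z(G) iff z commutes with every generator.
For example a⁸ is central: (a⁸)·a = a⁹ = a·(a⁸); (a⁸)·b = a⁸b = b·(a⁸).
Whereas a ∉ Z(G) since a·b = ab ≠ a⁷b = b·a.
Checking each of the 32 elements this way gives Z(G) = {e, a⁸}, of order 2.

Answer: {e, a⁸}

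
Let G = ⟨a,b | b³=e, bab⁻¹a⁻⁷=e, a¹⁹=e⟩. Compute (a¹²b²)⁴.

Compute successive powers of (a¹²b²), reducing at each step:
  (a¹²b²)²: (a¹²b²) · a¹² = a¹¹b²;   (a¹¹b²) · b² = a¹¹b
  (a¹²b²)³: (a¹¹b) · a¹² = b;   b · b² = e
  (a¹²b²)⁴: e · a¹² = a¹²;   (a¹²) · b² = a¹²b²

Answer: a¹²b²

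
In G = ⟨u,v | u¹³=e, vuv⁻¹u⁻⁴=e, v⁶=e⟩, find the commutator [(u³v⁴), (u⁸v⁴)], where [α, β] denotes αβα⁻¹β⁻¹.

[(u³v⁴), (u⁸v⁴)] = (u³v⁴)·(u⁸v⁴)·(u³v⁴)⁻¹·(u⁸v⁴)⁻¹.
  (u³v⁴) · (u⁸v⁴) = u¹⁰v²
  (u¹⁰v²) · (u⁴v²) = u⁹v⁴
  (u⁹v⁴) · (u²v²) = u

Answer: u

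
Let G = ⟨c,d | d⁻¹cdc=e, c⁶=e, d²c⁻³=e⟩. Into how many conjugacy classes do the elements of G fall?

The conjugacy classes (representative and size) are:
  [e] (size 1), [c] (size 2), [c²] (size 2), [c³] (size 1), [cd⁻¹] (size 3), [c²d⁻¹] (size 3).
Class equation: 1 + 2 + 2 + 1 + 3 + 3 = 12 = |G|. So G has 6 conjugacy classes.

Answer: 6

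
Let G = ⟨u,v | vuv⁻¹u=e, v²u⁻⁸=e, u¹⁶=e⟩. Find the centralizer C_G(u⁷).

⟨u⁷⟩ ⊆ C_G(u⁷) since powers of u⁷ commute with u⁷; so |C_G(u⁷)| ≥ |⟨u⁷⟩| = 16.
By orbit–stabilizer, |C_G(u⁷)| = |G| / |conj. class of u⁷| = 32 / 2 = 16.
The 16 elements commuting with u⁷ are {e, u, u², u³, u⁴, u⁵, u⁶, u⁷, u⁸, u⁹, u¹⁰, u¹¹, u¹², u¹³, u¹⁴, u¹⁵}.

Answer: {e, u, u², u³, u⁴, u⁵, u⁶, u⁷, u⁸, u⁹, u¹⁰, u¹¹, u¹², u¹³, u¹⁴, u¹⁵}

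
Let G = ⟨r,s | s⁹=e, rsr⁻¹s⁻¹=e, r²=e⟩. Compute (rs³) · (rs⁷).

Compute (rs³) · (rs⁷) by multiplying left to right and reducing via the relations at each step:
  (rs³) · r = s³
  (s³) · s⁷ = s

Answer: s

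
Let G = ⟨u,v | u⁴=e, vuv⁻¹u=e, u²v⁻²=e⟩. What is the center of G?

An element z ∈ Z(G) iff z commutes with every generator.
For example u² is central: (u²)·u = u³ = u·(u²); (u²)·v = v⁻¹ = v·(u²).
Whereas u ∉ Z(G) since u·v = uv ≠ uv⁻¹ = v·u.
Checking each of the 8 elements this way gives Z(G) = {e, u²}, of order 2.

Answer: {e, u²}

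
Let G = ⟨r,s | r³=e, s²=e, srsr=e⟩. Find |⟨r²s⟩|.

|⟨r²s⟩| equals the order of r²s. Compute successive powers until reaching e:
  (r²s)¹ = r²s, (r²s)² = e.
The smallest positive k with (r²s)ᵏ = e is 2, so |⟨r²s⟩| = 2.

Answer: 2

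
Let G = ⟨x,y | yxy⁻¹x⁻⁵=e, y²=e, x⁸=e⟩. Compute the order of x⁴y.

Compute successive powers until reaching e:
  (x⁴y)¹ = x⁴y, (x⁴y)² = e.
The smallest positive k with (x⁴y)ᵏ = e is 2.

Answer: 2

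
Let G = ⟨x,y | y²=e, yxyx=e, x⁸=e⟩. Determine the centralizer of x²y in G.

⟨x²y⟩ ⊆ C_G(x²y) since powers of x²y commute with x²y; so |C_G(x²y)| ≥ |⟨x²y⟩| = 2.
By orbit–stabilizer, |C_G(x²y)| = |G| / |conj. class of x²y| = 16 / 4 = 4.
The 4 elements commuting with x²y are {e, x⁴, x²y, x⁶y}.

Answer: {e, x⁴, x²y, x⁶y}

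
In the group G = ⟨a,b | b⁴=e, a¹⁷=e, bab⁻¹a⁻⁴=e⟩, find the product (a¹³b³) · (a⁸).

Compute (a¹³b³) · (a⁸) by multiplying left to right and reducing via the relations at each step:
  (a¹³b³) · a⁸ = a¹⁵b³

Answer: a¹⁵b³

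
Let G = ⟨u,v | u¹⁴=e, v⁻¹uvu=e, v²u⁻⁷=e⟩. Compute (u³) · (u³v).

Compute (u³) · (u³v) by multiplying left to right and reducing via the relations at each step:
  (u³) · u³ = u⁶
  (u⁶) · v = u⁶v

Answer: u⁶v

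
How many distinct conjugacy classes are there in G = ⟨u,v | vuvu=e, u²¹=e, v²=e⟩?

The conjugacy classes (representative and size) are:
  [e] (size 1), [u²⁰] (size 2), [u²] (size 2), [u³] (size 2), [u¹⁷] (size 2), [u⁵] (size 2), [u⁶] (size 2), [u⁷] (size 2), [u⁸] (size 2), [u⁹] (size 2), [u¹⁰] (size 2), [v] (size 21).
Class equation: 1 + 2 + 2 + 2 + 2 + 2 + 2 + 2 + 2 + 2 + 2 + 21 = 42 = |G|. So G has 12 conjugacy classes.

Answer: 12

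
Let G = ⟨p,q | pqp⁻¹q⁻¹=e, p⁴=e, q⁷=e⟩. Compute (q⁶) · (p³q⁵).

Compute (q⁶) · (p³q⁵) by multiplying left to right and reducing via the relations at each step:
  (q⁶) · p³ = p³q⁶
  (p³q⁶) · q⁵ = p³q⁴

Answer: p³q⁴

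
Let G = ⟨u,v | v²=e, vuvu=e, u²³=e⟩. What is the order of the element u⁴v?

Compute successive powers until reaching e:
  (u⁴v)¹ = u⁴v, (u⁴v)² = e.
The smallest positive k with (u⁴v)ᵏ = e is 2.

Answer: 2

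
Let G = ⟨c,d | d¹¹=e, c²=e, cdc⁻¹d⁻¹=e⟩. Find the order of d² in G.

Compute successive powers until reaching e:
  (d²)¹ = d², (d²)² = d⁴, (d²)³ = d⁶, (d²)⁴ = d⁸, (d²)⁵ = d¹⁰, (d²)⁶ = d, (d²)⁷ = d³, (d²)⁸ = d⁵, (d²)⁹ = d⁷, (d²)¹⁰ = d⁹, (d²)¹¹ = e.
The smallest positive k with (d²)ᵏ = e is 11.

Answer: 11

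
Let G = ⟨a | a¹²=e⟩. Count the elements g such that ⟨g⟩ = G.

G is cyclic of order 12. An element generates G iff its order is 12, and a cyclic group of order 12 has exactly φ(12) = 4 such elements.

Answer: 4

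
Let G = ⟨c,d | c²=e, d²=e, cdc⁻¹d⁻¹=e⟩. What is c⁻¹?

The order of c is 2 (smallest k with cᵏ = e), so c⁻¹ = c¹ = c.
Check: c · c → c · c = e, giving e as required.

Answer: c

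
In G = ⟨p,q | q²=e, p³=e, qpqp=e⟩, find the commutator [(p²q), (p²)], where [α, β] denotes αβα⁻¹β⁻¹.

[(p²q), (p²)] = (p²q)·(p²)·(p²q)⁻¹·(p²)⁻¹.
  (p²q) · (p²) = q
  q · (p²q) = p
  p · p = p²

Answer: p²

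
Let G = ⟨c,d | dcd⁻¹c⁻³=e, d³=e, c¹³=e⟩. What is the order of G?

Enumerate words in the generators, reducing via the relations: the distinct elements are
  {c, d, e, cd, c², c³, c⁴, c⁵, c⁶, c⁷, c⁸, c⁹, d², cd², c²d, c³d, c¹², c¹¹, c¹⁰, c⁴d, c⁵d, c⁶d, c⁷d, c⁸d, c⁹d, c²d², c³d², c¹²d, c¹¹d, c¹⁰d, c⁴d², c⁵d², c⁶d², c⁷d², c⁸d², c⁹d², c¹²d², c¹¹d², c¹⁰d²}.
No further products give new elements, so |G| = 39.

Answer: 39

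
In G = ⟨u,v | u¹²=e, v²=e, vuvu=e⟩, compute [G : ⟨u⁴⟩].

First find ord(u⁴) by computing successive powers:
  (u⁴)¹ = u⁴, (u⁴)² = u⁸, (u⁴)³ = e.
So |⟨u⁴⟩| = ord(u⁴) = 3. With |G| = 24, by Lagrange [G : ⟨u⁴⟩] = 24/3 = 8.

Answer: 8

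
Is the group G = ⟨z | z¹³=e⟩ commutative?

G has a single generator, so G is cyclic and hence abelian.

Answer: Yes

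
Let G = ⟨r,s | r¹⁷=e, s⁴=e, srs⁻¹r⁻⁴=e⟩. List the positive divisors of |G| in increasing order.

|G| = 68 = 2² · 17. By Lagrange's theorem the order of any subgroup divides 68; the divisors of 68 are 1, 2, 4, 17, 34, 68.

Answer: 1, 2, 4, 17, 34, 68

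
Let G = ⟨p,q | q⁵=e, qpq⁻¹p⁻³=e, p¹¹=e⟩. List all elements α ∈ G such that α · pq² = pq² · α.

⟨pq²⟩ ⊆ C_G(pq²) since powers of pq² commute with pq²; so |C_G(pq²)| ≥ |⟨pq²⟩| = 5.
By orbit–stabilizer, |C_G(pq²)| = |G| / |conj. class of pq²| = 55 / 11 = 5.
The 5 elements commuting with pq² are {e, p³q, pq², p⁶q³, p¹⁰q⁴}.

Answer: {e, p³q, pq², p⁶q³, p¹⁰q⁴}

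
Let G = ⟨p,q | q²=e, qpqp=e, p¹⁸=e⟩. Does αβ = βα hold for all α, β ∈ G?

p·q = pq but q·p = p¹⁷q, so p·q ≠ q·p and G is not abelian.

Answer: No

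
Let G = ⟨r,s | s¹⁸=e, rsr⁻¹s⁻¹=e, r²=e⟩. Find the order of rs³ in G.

Compute successive powers until reaching e:
  (rs³)¹ = rs³, (rs³)² = s⁶, (rs³)³ = rs⁹, (rs³)⁴ = s¹², (rs³)⁵ = rs¹⁵, (rs³)⁶ = e.
The smallest positive k with (rs³)ᵏ = e is 6.

Answer: 6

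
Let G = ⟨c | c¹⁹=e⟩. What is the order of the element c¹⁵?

Compute successive powers until reaching e:
  (c¹⁵)¹ = c¹⁵, (c¹⁵)² = c¹¹, (c¹⁵)³ = c⁷, (c¹⁵)⁴ = c³, (c¹⁵)⁵ = c¹⁸, (c¹⁵)⁶ = c¹⁴, (c¹⁵)⁷ = c¹⁰, (c¹⁵)⁸ = c⁶, (c¹⁵)⁹ = c², (c¹⁵)¹⁰ = c¹⁷, (c¹⁵)¹¹ = c¹³, (c¹⁵)¹² = c⁹, (c¹⁵)¹³ = c⁵, (c¹⁵)¹⁴ = c, (c¹⁵)¹⁵ = c¹⁶, (c¹⁵)¹⁶ = c¹², (c¹⁵)¹⁷ = c⁸, (c¹⁵)¹⁸ = c⁴, (c¹⁵)¹⁹ = e.
The smallest positive k with (c¹⁵)ᵏ = e is 19.

Answer: 19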